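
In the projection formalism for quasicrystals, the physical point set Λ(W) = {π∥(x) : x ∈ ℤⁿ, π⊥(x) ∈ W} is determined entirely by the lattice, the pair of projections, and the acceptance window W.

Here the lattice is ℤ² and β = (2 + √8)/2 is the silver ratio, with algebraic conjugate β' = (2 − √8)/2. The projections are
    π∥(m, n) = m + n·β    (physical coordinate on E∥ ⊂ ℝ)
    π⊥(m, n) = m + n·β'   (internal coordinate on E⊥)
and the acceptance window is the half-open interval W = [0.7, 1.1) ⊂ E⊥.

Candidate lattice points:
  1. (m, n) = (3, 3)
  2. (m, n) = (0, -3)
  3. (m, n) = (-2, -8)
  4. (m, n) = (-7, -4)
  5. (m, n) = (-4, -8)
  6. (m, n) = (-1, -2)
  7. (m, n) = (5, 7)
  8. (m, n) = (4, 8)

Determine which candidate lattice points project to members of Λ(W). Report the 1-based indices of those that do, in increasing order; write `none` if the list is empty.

none

Compute β' = (2−√8)/2 = -0.4142, so π⊥(m,n) = m -0.4142·n.
[1] lift (3,3): star map gives 1.7574; window check 0.7 ≤ 1.7574 < 1.1 is false → out
[2] lift (0,-3): star map gives 1.2426; window check 0.7 ≤ 1.2426 < 1.1 is false → out
[3] lift (-2,-8): star map gives 1.3137; window check 0.7 ≤ 1.3137 < 1.1 is false → out
[4] lift (-7,-4): star map gives -5.3431; window check 0.7 ≤ -5.3431 < 1.1 is false → out
[5] lift (-4,-8): star map gives -0.6863; window check 0.7 ≤ -0.6863 < 1.1 is false → out
[6] lift (-1,-2): star map gives -0.1716; window check 0.7 ≤ -0.1716 < 1.1 is false → out
[7] lift (5,7): star map gives 2.1005; window check 0.7 ≤ 2.1005 < 1.1 is false → out
[8] lift (4,8): star map gives 0.6863; window check 0.7 ≤ 0.6863 < 1.1 is false → out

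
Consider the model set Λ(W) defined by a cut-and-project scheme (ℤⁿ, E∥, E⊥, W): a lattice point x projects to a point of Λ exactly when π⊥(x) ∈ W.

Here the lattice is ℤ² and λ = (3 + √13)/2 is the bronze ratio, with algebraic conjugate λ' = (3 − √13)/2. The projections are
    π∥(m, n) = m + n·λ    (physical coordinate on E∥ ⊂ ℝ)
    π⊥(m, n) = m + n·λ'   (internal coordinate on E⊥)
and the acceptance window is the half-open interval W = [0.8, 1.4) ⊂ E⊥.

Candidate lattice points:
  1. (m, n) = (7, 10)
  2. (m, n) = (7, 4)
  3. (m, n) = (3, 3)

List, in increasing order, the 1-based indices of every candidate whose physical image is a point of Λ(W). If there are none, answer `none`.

none

λ' = (3−√13)/2 ≈ -0.302776.
candidate 1: (m,n)=(7,10) → π∥ = 7+10·λ ≈ 40.027756, π⊥ = 7+10·λ' ≈ 3.972244 ∉ [0.8, 1.4) ⇒ out
candidate 2: (m,n)=(7,4) → π∥ = 7+4·λ ≈ 20.211103, π⊥ = 7+4·λ' ≈ 5.788897 ∉ [0.8, 1.4) ⇒ out
candidate 3: (m,n)=(3,3) → π∥ = 3+3·λ ≈ 12.908327, π⊥ = 3+3·λ' ≈ 2.091673 ∉ [0.8, 1.4) ⇒ out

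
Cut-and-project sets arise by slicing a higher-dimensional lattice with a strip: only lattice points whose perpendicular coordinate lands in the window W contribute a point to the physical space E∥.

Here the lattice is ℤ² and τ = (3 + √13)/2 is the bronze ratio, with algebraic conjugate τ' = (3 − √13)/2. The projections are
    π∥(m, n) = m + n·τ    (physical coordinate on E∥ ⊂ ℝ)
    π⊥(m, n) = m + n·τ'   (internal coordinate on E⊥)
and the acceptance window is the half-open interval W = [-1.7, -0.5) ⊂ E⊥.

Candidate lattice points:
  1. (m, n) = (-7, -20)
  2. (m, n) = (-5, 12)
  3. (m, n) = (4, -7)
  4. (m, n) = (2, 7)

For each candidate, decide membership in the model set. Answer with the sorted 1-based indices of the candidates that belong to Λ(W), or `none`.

Numerically τ ≈ 3.3028 and τ' = −1/τ ≈ -0.3028.
#1 (-7,-20): internal coord -7 + (-20)·τ' = -0.9445; -0.9445 ∈ [-1.7, -0.5) → IN Λ
#2 (-5,12): internal coord -5 + (12)·τ' = -8.6333; -8.6333 ∉ [-1.7, -0.5) → out
#3 (4,-7): internal coord 4 + (-7)·τ' = +6.1194; +6.1194 ∉ [-1.7, -0.5) → out
#4 (2,7): internal coord 2 + (7)·τ' = -0.1194; -0.1194 ∉ [-1.7, -0.5) → out

1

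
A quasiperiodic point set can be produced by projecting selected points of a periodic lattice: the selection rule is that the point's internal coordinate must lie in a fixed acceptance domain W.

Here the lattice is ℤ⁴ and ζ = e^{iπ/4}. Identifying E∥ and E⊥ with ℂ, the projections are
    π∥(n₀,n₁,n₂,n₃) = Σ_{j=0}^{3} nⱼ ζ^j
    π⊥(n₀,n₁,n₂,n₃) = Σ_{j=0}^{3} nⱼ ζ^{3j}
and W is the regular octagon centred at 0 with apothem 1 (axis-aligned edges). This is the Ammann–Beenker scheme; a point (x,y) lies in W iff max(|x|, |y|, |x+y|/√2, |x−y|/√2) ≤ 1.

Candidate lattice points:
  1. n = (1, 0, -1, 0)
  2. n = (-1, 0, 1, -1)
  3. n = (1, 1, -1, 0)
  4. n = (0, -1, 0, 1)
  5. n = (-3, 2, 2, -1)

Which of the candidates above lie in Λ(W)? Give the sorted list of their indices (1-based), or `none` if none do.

none

π⊥(n) = n₀ + n₁ζ³ + n₂ζ⁶ + n₃ζ⁹ where ζ = e^{iπ/4}.
#1 (1, 0, -1, 0): internal (1.0000, 1.0000); octagon support 1.4142 vs apothem 1 → ∉ W
#2 (-1, 0, 1, -1): internal (-1.7071, -1.7071); octagon support 2.4142 vs apothem 1 → ∉ W
#3 (1, 1, -1, 0): internal (0.2929, 1.7071); octagon support 1.7071 vs apothem 1 → ∉ W
#4 (0, -1, 0, 1): internal (1.4142, 0.0000); octagon support 1.4142 vs apothem 1 → ∉ W
#5 (-3, 2, 2, -1): internal (-5.1213, -1.2929); octagon support 5.1213 vs apothem 1 → ∉ W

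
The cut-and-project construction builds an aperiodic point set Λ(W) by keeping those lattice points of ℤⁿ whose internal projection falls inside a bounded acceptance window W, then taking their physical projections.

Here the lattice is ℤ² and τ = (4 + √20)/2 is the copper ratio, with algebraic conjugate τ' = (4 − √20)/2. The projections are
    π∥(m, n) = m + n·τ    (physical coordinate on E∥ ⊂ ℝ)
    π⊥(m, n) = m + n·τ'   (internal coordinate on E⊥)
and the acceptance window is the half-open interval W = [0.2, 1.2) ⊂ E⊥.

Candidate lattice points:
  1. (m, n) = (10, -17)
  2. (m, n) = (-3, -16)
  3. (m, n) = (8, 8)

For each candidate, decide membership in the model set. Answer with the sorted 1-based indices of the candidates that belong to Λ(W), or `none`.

2

Numerically τ ≈ 4.2361 and τ' = −1/τ ≈ -0.2361.
#1 (10,-17): internal coord 10 + (-17)·τ' = +14.0132; +14.0132 ∉ [0.2, 1.2) → out
#2 (-3,-16): internal coord -3 + (-16)·τ' = +0.7771; +0.7771 ∈ [0.2, 1.2) → IN Λ
#3 (8,8): internal coord 8 + (8)·τ' = +6.1115; +6.1115 ∉ [0.2, 1.2) → out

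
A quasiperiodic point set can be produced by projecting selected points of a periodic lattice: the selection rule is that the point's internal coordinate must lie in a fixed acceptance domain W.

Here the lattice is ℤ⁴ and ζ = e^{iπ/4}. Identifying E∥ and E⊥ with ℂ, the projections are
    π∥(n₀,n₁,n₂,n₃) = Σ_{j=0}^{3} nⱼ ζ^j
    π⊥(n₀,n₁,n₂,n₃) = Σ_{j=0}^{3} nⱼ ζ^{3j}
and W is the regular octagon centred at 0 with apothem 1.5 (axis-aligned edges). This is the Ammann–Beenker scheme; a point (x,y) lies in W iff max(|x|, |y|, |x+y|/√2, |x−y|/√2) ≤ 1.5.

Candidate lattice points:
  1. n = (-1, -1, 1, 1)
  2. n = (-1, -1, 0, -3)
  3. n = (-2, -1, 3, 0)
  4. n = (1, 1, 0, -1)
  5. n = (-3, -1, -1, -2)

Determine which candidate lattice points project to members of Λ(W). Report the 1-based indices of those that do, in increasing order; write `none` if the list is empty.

1, 4

π⊥(n) = n₀ + n₁ζ³ + n₂ζ⁶ + n₃ζ⁹ where ζ = e^{iπ/4}.
candidate 1: n = (-1, -1, 1, 1) → π⊥ ≈ (+0.41421, -1.00000); max(|x|,|y|,|x±y|/√2) = 1.00000 ≤ 1.5 ⇒ ∈ W
candidate 2: n = (-1, -1, 0, -3) → π⊥ ≈ (-2.41421, -2.82843); max(|x|,|y|,|x±y|/√2) = 3.70711 > 1.5 ⇒ ∉ W
candidate 3: n = (-2, -1, 3, 0) → π⊥ ≈ (-1.29289, -3.70711); max(|x|,|y|,|x±y|/√2) = 3.70711 > 1.5 ⇒ ∉ W
candidate 4: n = (1, 1, 0, -1) → π⊥ ≈ (-0.41421, +0.00000); max(|x|,|y|,|x±y|/√2) = 0.41421 ≤ 1.5 ⇒ ∈ W
candidate 5: n = (-3, -1, -1, -2) → π⊥ ≈ (-3.70711, -1.12132); max(|x|,|y|,|x±y|/√2) = 3.70711 > 1.5 ⇒ ∉ W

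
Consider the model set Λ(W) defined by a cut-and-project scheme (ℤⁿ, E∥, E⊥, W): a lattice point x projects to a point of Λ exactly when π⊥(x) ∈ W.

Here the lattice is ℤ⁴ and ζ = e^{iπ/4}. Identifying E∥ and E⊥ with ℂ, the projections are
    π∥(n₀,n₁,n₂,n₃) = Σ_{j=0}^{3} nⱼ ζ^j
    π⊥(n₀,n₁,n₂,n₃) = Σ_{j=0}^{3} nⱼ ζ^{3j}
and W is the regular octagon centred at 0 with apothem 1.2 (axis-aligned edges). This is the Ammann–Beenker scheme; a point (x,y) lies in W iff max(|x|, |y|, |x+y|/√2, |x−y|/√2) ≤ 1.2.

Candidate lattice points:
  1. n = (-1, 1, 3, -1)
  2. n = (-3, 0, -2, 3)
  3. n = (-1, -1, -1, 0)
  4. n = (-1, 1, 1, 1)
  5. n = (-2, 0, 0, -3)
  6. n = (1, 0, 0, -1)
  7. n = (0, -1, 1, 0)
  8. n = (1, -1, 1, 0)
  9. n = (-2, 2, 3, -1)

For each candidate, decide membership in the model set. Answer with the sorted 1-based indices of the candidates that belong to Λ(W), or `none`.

π⊥(n) = n₀ + n₁ζ³ + n₂ζ⁶ + n₃ζ⁹ where ζ = e^{iπ/4}.
candidate 1: n = (-1, 1, 3, -1) → π⊥ ≈ (-2.4142, -3.0000); max(|x|,|y|,|x±y|/√2) = 3.8284 > 1.2 ⇒ ∉ W
candidate 2: n = (-3, 0, -2, 3) → π⊥ ≈ (-0.8787, +4.1213); max(|x|,|y|,|x±y|/√2) = 4.1213 > 1.2 ⇒ ∉ W
candidate 3: n = (-1, -1, -1, 0) → π⊥ ≈ (-0.2929, +0.2929); max(|x|,|y|,|x±y|/√2) = 0.4142 ≤ 1.2 ⇒ ∈ W
candidate 4: n = (-1, 1, 1, 1) → π⊥ ≈ (-1.0000, +0.4142); max(|x|,|y|,|x±y|/√2) = 1.0000 ≤ 1.2 ⇒ ∈ W
candidate 5: n = (-2, 0, 0, -3) → π⊥ ≈ (-4.1213, -2.1213); max(|x|,|y|,|x±y|/√2) = 4.4142 > 1.2 ⇒ ∉ W
candidate 6: n = (1, 0, 0, -1) → π⊥ ≈ (+0.2929, -0.7071); max(|x|,|y|,|x±y|/√2) = 0.7071 ≤ 1.2 ⇒ ∈ W
candidate 7: n = (0, -1, 1, 0) → π⊥ ≈ (+0.7071, -1.7071); max(|x|,|y|,|x±y|/√2) = 1.7071 > 1.2 ⇒ ∉ W
candidate 8: n = (1, -1, 1, 0) → π⊥ ≈ (+1.7071, -1.7071); max(|x|,|y|,|x±y|/√2) = 2.4142 > 1.2 ⇒ ∉ W
candidate 9: n = (-2, 2, 3, -1) → π⊥ ≈ (-4.1213, -2.2929); max(|x|,|y|,|x±y|/√2) = 4.5355 > 1.2 ⇒ ∉ W

3, 4, 6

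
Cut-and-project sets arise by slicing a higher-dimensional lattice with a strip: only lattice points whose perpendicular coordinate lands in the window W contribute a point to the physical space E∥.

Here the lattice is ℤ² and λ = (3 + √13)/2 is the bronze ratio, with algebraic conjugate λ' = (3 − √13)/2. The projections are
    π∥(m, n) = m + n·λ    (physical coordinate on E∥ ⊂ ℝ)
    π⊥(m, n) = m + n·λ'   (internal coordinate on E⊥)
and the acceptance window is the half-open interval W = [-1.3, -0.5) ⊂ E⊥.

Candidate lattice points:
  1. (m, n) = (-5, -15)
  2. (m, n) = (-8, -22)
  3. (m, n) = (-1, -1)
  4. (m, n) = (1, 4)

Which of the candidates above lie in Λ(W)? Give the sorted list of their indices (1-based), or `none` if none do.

Compute λ' = (3−√13)/2 = -0.3028, so π⊥(m,n) = m -0.3028·n.
candidate 1: (m,n)=(-5,-15) → π∥ = -5-15·λ ≈ -54.5416, π⊥ = -5-15·λ' ≈ -0.4584 ∉ [-1.3, -0.5) ⇒ out
candidate 2: (m,n)=(-8,-22) → π∥ = -8-22·λ ≈ -80.6611, π⊥ = -8-22·λ' ≈ -1.3389 ∉ [-1.3, -0.5) ⇒ out
candidate 3: (m,n)=(-1,-1) → π∥ = -1-1·λ ≈ -4.3028, π⊥ = -1-1·λ' ≈ -0.6972 ∈ [-1.3, -0.5) ⇒ IN Λ
candidate 4: (m,n)=(1,4) → π∥ = 1+4·λ ≈ 14.2111, π⊥ = 1+4·λ' ≈ -0.2111 ∉ [-1.3, -0.5) ⇒ out

3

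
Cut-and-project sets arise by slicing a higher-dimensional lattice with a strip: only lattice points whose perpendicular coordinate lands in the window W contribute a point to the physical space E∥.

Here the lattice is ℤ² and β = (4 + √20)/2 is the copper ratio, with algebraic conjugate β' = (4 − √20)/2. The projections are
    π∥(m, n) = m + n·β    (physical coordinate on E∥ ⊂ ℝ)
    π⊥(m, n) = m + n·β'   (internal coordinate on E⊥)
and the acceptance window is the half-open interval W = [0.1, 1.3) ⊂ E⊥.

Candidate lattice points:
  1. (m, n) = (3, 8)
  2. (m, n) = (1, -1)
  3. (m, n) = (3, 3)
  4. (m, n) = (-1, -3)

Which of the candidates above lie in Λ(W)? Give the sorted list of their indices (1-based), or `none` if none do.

1, 2

Compute β' = (4−√20)/2 = -0.23607, so π⊥(m,n) = m -0.23607·n.
candidate 1: (m,n)=(3,8) → π∥ = 3+8·β ≈ 36.88854, π⊥ = 3+8·β' ≈ 1.11146 ∈ [0.1, 1.3) ⇒ IN Λ
candidate 2: (m,n)=(1,-1) → π∥ = 1-1·β ≈ -3.23607, π⊥ = 1-1·β' ≈ 1.23607 ∈ [0.1, 1.3) ⇒ IN Λ
candidate 3: (m,n)=(3,3) → π∥ = 3+3·β ≈ 15.70820, π⊥ = 3+3·β' ≈ 2.29180 ∉ [0.1, 1.3) ⇒ out
candidate 4: (m,n)=(-1,-3) → π∥ = -1-3·β ≈ -13.70820, π⊥ = -1-3·β' ≈ -0.29180 ∉ [0.1, 1.3) ⇒ out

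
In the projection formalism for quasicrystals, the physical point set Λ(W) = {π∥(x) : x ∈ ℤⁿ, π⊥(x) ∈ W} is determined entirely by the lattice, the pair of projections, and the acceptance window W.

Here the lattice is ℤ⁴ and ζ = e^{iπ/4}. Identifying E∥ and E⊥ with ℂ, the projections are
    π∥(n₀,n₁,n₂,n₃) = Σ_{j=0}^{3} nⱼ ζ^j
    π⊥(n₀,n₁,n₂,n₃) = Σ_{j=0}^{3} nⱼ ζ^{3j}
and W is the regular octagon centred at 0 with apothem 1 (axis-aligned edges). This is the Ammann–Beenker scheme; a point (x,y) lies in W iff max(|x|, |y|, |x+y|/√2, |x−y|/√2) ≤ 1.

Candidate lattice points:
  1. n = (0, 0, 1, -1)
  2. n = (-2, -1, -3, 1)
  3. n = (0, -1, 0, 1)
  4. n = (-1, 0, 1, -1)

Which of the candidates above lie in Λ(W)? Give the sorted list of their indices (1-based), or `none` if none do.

With ζ = e^{iπ/4} the internal vectors are ζ^0,ζ^3,ζ^6,ζ^9.
#1 (0, 0, 1, -1): internal (-0.707107, -1.707107); octagon support 1.707107 vs apothem 1 → ∉ W
#2 (-2, -1, -3, 1): internal (-0.585786, 3.000000); octagon support 3.000000 vs apothem 1 → ∉ W
#3 (0, -1, 0, 1): internal (1.414214, 0.000000); octagon support 1.414214 vs apothem 1 → ∉ W
#4 (-1, 0, 1, -1): internal (-1.707107, -1.707107); octagon support 2.414214 vs apothem 1 → ∉ W

none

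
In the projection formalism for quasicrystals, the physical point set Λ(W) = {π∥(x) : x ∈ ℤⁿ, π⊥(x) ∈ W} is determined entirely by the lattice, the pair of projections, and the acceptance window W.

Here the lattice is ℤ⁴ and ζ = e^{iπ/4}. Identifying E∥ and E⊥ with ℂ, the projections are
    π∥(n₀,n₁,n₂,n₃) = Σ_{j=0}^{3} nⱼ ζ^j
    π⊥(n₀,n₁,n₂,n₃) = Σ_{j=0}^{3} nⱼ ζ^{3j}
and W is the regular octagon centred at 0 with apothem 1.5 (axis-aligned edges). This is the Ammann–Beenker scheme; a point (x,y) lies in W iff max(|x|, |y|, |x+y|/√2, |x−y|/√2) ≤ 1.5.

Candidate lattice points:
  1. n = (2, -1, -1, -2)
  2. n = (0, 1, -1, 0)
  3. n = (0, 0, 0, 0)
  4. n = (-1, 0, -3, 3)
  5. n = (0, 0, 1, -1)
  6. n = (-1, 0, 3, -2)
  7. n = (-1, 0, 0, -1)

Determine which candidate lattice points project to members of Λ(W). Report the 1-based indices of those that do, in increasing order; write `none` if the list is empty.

3

With ζ = e^{iπ/4} the internal vectors are ζ^0,ζ^3,ζ^6,ζ^9.
#1 (2, -1, -1, -2): internal (1.292893, -1.121320); octagon support 1.707107 vs apothem 1.5 → ∉ W
#2 (0, 1, -1, 0): internal (-0.707107, 1.707107); octagon support 1.707107 vs apothem 1.5 → ∉ W
#3 (0, 0, 0, 0): internal (0.000000, 0.000000); octagon support 0.000000 vs apothem 1.5 → ∈ W
#4 (-1, 0, -3, 3): internal (1.121320, 5.121320); octagon support 5.121320 vs apothem 1.5 → ∉ W
#5 (0, 0, 1, -1): internal (-0.707107, -1.707107); octagon support 1.707107 vs apothem 1.5 → ∉ W
#6 (-1, 0, 3, -2): internal (-2.414214, -4.414214); octagon support 4.828427 vs apothem 1.5 → ∉ W
#7 (-1, 0, 0, -1): internal (-1.707107, -0.707107); octagon support 1.707107 vs apothem 1.5 → ∉ W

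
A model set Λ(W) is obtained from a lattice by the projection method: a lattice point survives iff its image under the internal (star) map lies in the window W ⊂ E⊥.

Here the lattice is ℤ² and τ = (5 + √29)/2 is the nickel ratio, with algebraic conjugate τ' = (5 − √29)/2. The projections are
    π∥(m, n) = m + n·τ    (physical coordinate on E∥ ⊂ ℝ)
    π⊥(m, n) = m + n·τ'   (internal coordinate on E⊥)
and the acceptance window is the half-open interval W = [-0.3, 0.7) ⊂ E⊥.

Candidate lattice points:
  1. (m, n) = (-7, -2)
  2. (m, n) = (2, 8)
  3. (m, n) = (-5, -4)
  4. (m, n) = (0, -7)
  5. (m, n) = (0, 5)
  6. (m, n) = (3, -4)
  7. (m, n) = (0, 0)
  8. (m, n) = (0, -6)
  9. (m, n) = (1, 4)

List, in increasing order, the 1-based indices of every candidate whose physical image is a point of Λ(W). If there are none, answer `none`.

2, 7, 9

Compute τ' = (5−√29)/2 = -0.192582, so π⊥(m,n) = m -0.192582·n.
candidate 1: (m,n)=(-7,-2) → π∥ = -7-2·τ ≈ -17.385165, π⊥ = -7-2·τ' ≈ -6.614835 ∉ [-0.3, 0.7) ⇒ out
candidate 2: (m,n)=(2,8) → π∥ = 2+8·τ ≈ 43.540659, π⊥ = 2+8·τ' ≈ 0.459341 ∈ [-0.3, 0.7) ⇒ IN Λ
candidate 3: (m,n)=(-5,-4) → π∥ = -5-4·τ ≈ -25.770330, π⊥ = -5-4·τ' ≈ -4.229670 ∉ [-0.3, 0.7) ⇒ out
candidate 4: (m,n)=(0,-7) → π∥ = 0-7·τ ≈ -36.348077, π⊥ = 0-7·τ' ≈ 1.348077 ∉ [-0.3, 0.7) ⇒ out
candidate 5: (m,n)=(0,5) → π∥ = 0+5·τ ≈ 25.962912, π⊥ = 0+5·τ' ≈ -0.962912 ∉ [-0.3, 0.7) ⇒ out
candidate 6: (m,n)=(3,-4) → π∥ = 3-4·τ ≈ -17.770330, π⊥ = 3-4·τ' ≈ 3.770330 ∉ [-0.3, 0.7) ⇒ out
candidate 7: (m,n)=(0,0) → π∥ = 0+0·τ ≈ 0.000000, π⊥ = 0+0·τ' ≈ 0.000000 ∈ [-0.3, 0.7) ⇒ IN Λ
candidate 8: (m,n)=(0,-6) → π∥ = 0-6·τ ≈ -31.155494, π⊥ = 0-6·τ' ≈ 1.155494 ∉ [-0.3, 0.7) ⇒ out
candidate 9: (m,n)=(1,4) → π∥ = 1+4·τ ≈ 21.770330, π⊥ = 1+4·τ' ≈ 0.229670 ∈ [-0.3, 0.7) ⇒ IN Λ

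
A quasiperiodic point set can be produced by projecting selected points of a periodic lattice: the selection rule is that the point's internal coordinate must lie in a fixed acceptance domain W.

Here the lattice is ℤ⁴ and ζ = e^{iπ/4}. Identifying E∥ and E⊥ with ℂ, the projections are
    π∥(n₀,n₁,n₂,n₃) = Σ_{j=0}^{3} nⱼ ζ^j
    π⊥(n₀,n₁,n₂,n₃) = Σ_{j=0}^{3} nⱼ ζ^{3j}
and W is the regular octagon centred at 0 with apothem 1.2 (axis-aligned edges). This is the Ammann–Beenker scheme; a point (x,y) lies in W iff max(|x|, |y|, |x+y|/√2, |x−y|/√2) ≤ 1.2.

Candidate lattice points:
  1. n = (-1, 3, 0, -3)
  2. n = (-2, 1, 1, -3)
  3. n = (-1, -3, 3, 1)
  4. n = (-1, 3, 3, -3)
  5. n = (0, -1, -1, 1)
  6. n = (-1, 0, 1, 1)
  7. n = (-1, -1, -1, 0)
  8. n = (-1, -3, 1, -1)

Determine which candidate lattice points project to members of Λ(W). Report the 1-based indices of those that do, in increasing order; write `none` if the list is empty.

6, 7

π⊥(n) = n₀ + n₁ζ³ + n₂ζ⁶ + n₃ζ⁹ where ζ = e^{iπ/4}.
candidate 1: n = (-1, 3, 0, -3) → π⊥ ≈ (-5.2426, +0.0000); max(|x|,|y|,|x±y|/√2) = 5.2426 > 1.2 ⇒ ∉ W
candidate 2: n = (-2, 1, 1, -3) → π⊥ ≈ (-4.8284, -2.4142); max(|x|,|y|,|x±y|/√2) = 5.1213 > 1.2 ⇒ ∉ W
candidate 3: n = (-1, -3, 3, 1) → π⊥ ≈ (+1.8284, -4.4142); max(|x|,|y|,|x±y|/√2) = 4.4142 > 1.2 ⇒ ∉ W
candidate 4: n = (-1, 3, 3, -3) → π⊥ ≈ (-5.2426, -3.0000); max(|x|,|y|,|x±y|/√2) = 5.8284 > 1.2 ⇒ ∉ W
candidate 5: n = (0, -1, -1, 1) → π⊥ ≈ (+1.4142, +1.0000); max(|x|,|y|,|x±y|/√2) = 1.7071 > 1.2 ⇒ ∉ W
candidate 6: n = (-1, 0, 1, 1) → π⊥ ≈ (-0.2929, -0.2929); max(|x|,|y|,|x±y|/√2) = 0.4142 ≤ 1.2 ⇒ ∈ W
candidate 7: n = (-1, -1, -1, 0) → π⊥ ≈ (-0.2929, +0.2929); max(|x|,|y|,|x±y|/√2) = 0.4142 ≤ 1.2 ⇒ ∈ W
candidate 8: n = (-1, -3, 1, -1) → π⊥ ≈ (+0.4142, -3.8284); max(|x|,|y|,|x±y|/√2) = 3.8284 > 1.2 ⇒ ∉ W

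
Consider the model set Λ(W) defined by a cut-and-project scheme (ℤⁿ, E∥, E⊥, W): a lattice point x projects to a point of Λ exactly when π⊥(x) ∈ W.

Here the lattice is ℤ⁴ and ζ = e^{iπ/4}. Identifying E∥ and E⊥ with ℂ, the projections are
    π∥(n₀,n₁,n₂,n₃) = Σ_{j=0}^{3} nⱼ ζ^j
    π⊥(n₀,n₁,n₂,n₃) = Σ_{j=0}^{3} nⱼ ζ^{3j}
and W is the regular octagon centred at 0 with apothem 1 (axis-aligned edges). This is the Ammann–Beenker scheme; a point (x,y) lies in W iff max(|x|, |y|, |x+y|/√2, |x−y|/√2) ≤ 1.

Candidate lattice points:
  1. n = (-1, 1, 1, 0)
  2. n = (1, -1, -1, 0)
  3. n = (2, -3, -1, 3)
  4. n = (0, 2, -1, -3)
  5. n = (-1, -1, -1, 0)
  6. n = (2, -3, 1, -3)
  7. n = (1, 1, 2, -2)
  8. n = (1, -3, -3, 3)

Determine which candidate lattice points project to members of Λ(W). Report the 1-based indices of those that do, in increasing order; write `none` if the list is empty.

π⊥(n) = n₀ + n₁ζ³ + n₂ζ⁶ + n₃ζ⁹ where ζ = e^{iπ/4}.
#1 (-1, 1, 1, 0): internal (-1.7071, -0.2929); octagon support 1.7071 vs apothem 1 → ∉ W
#2 (1, -1, -1, 0): internal (1.7071, 0.2929); octagon support 1.7071 vs apothem 1 → ∉ W
#3 (2, -3, -1, 3): internal (6.2426, 1.0000); octagon support 6.2426 vs apothem 1 → ∉ W
#4 (0, 2, -1, -3): internal (-3.5355, 0.2929); octagon support 3.5355 vs apothem 1 → ∉ W
#5 (-1, -1, -1, 0): internal (-0.2929, 0.2929); octagon support 0.4142 vs apothem 1 → ∈ W
#6 (2, -3, 1, -3): internal (2.0000, -5.2426); octagon support 5.2426 vs apothem 1 → ∉ W
#7 (1, 1, 2, -2): internal (-1.1213, -2.7071); octagon support 2.7071 vs apothem 1 → ∉ W
#8 (1, -3, -3, 3): internal (5.2426, 3.0000); octagon support 5.8284 vs apothem 1 → ∉ W

5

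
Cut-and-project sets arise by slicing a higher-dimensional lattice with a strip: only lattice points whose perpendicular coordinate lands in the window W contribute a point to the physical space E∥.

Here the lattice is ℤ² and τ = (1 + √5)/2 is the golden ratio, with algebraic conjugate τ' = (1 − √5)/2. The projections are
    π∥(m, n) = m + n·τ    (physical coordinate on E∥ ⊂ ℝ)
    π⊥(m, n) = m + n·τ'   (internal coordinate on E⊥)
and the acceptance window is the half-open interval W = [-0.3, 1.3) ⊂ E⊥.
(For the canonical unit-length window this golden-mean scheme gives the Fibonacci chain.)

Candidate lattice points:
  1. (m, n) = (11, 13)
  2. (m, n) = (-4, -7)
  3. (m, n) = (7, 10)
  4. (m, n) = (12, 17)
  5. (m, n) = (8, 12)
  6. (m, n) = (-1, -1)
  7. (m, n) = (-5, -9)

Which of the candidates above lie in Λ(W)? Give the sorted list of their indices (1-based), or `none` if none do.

2, 3, 5, 7

Compute τ' = (1−√5)/2 = -0.61803, so π⊥(m,n) = m -0.61803·n.
candidate 1: (m,n)=(11,13) → π∥ = 11+13·τ ≈ 32.03444, π⊥ = 11+13·τ' ≈ 2.96556 ∉ [-0.3, 1.3) ⇒ out
candidate 2: (m,n)=(-4,-7) → π∥ = -4-7·τ ≈ -15.32624, π⊥ = -4-7·τ' ≈ 0.32624 ∈ [-0.3, 1.3) ⇒ IN Λ
candidate 3: (m,n)=(7,10) → π∥ = 7+10·τ ≈ 23.18034, π⊥ = 7+10·τ' ≈ 0.81966 ∈ [-0.3, 1.3) ⇒ IN Λ
candidate 4: (m,n)=(12,17) → π∥ = 12+17·τ ≈ 39.50658, π⊥ = 12+17·τ' ≈ 1.49342 ∉ [-0.3, 1.3) ⇒ out
candidate 5: (m,n)=(8,12) → π∥ = 8+12·τ ≈ 27.41641, π⊥ = 8+12·τ' ≈ 0.58359 ∈ [-0.3, 1.3) ⇒ IN Λ
candidate 6: (m,n)=(-1,-1) → π∥ = -1-1·τ ≈ -2.61803, π⊥ = -1-1·τ' ≈ -0.38197 ∉ [-0.3, 1.3) ⇒ out
candidate 7: (m,n)=(-5,-9) → π∥ = -5-9·τ ≈ -19.56231, π⊥ = -5-9·τ' ≈ 0.56231 ∈ [-0.3, 1.3) ⇒ IN Λ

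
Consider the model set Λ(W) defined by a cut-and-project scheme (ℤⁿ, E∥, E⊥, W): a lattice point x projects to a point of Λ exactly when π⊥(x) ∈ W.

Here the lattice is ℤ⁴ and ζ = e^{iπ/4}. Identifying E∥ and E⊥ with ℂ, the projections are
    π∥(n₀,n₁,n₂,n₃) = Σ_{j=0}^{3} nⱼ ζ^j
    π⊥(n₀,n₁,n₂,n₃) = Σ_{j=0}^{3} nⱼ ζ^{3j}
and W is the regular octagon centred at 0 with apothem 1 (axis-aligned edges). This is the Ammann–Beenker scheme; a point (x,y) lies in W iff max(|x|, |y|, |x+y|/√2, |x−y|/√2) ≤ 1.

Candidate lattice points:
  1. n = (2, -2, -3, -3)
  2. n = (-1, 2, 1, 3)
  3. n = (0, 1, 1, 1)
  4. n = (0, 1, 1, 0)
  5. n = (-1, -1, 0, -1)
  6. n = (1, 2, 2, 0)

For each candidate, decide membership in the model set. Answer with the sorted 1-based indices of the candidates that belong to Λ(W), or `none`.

3, 4, 6

With ζ = e^{iπ/4} the internal vectors are ζ^0,ζ^3,ζ^6,ζ^9.
#1 (2, -2, -3, -3): internal (1.29289, -0.53553); octagon support 1.29289 vs apothem 1 → ∉ W
#2 (-1, 2, 1, 3): internal (-0.29289, 2.53553); octagon support 2.53553 vs apothem 1 → ∉ W
#3 (0, 1, 1, 1): internal (0.00000, 0.41421); octagon support 0.41421 vs apothem 1 → ∈ W
#4 (0, 1, 1, 0): internal (-0.70711, -0.29289); octagon support 0.70711 vs apothem 1 → ∈ W
#5 (-1, -1, 0, -1): internal (-1.00000, -1.41421); octagon support 1.70711 vs apothem 1 → ∉ W
#6 (1, 2, 2, 0): internal (-0.41421, -0.58579); octagon support 0.70711 vs apothem 1 → ∈ W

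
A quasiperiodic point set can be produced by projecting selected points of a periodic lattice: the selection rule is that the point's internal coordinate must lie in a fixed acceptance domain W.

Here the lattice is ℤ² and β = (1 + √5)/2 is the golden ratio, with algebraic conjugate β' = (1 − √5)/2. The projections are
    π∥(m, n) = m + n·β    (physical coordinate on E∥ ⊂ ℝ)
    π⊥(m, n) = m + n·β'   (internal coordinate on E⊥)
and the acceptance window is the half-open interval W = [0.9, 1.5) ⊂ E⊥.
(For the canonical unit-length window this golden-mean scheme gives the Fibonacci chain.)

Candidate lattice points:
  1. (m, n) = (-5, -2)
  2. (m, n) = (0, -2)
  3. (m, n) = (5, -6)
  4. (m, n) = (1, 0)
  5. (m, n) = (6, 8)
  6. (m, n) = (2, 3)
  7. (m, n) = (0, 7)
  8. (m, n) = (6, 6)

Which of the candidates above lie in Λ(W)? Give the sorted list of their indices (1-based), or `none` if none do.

2, 4, 5

β' = (1−√5)/2 ≈ -0.6180.
candidate 1: (m,n)=(-5,-2) → π∥ = -5-2·β ≈ -8.2361, π⊥ = -5-2·β' ≈ -3.7639 ∉ [0.9, 1.5) ⇒ out
candidate 2: (m,n)=(0,-2) → π∥ = 0-2·β ≈ -3.2361, π⊥ = 0-2·β' ≈ 1.2361 ∈ [0.9, 1.5) ⇒ IN Λ
candidate 3: (m,n)=(5,-6) → π∥ = 5-6·β ≈ -4.7082, π⊥ = 5-6·β' ≈ 8.7082 ∉ [0.9, 1.5) ⇒ out
candidate 4: (m,n)=(1,0) → π∥ = 1+0·β ≈ 1.0000, π⊥ = 1+0·β' ≈ 1.0000 ∈ [0.9, 1.5) ⇒ IN Λ
candidate 5: (m,n)=(6,8) → π∥ = 6+8·β ≈ 18.9443, π⊥ = 6+8·β' ≈ 1.0557 ∈ [0.9, 1.5) ⇒ IN Λ
candidate 6: (m,n)=(2,3) → π∥ = 2+3·β ≈ 6.8541, π⊥ = 2+3·β' ≈ 0.1459 ∉ [0.9, 1.5) ⇒ out
candidate 7: (m,n)=(0,7) → π∥ = 0+7·β ≈ 11.3262, π⊥ = 0+7·β' ≈ -4.3262 ∉ [0.9, 1.5) ⇒ out
candidate 8: (m,n)=(6,6) → π∥ = 6+6·β ≈ 15.7082, π⊥ = 6+6·β' ≈ 2.2918 ∉ [0.9, 1.5) ⇒ out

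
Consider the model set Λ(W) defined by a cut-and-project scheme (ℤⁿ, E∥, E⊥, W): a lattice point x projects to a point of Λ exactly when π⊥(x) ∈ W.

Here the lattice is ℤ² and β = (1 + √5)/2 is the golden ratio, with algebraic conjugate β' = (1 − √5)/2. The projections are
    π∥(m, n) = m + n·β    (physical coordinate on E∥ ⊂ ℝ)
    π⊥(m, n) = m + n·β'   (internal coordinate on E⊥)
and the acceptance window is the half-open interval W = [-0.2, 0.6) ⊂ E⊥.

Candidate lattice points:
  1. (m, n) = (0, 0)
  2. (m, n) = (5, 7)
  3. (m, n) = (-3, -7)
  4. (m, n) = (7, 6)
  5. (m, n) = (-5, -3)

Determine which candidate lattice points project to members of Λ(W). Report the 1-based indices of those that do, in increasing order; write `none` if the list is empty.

Compute β' = (1−√5)/2 = -0.618034, so π⊥(m,n) = m -0.618034·n.
[1] lift (0,0): star map gives 0.000000; window check -0.2 ≤ 0.000000 < 0.6 is true → IN Λ
[2] lift (5,7): star map gives 0.673762; window check -0.2 ≤ 0.673762 < 0.6 is false → out
[3] lift (-3,-7): star map gives 1.326238; window check -0.2 ≤ 1.326238 < 0.6 is false → out
[4] lift (7,6): star map gives 3.291796; window check -0.2 ≤ 3.291796 < 0.6 is false → out
[5] lift (-5,-3): star map gives -3.145898; window check -0.2 ≤ -3.145898 < 0.6 is false → out

1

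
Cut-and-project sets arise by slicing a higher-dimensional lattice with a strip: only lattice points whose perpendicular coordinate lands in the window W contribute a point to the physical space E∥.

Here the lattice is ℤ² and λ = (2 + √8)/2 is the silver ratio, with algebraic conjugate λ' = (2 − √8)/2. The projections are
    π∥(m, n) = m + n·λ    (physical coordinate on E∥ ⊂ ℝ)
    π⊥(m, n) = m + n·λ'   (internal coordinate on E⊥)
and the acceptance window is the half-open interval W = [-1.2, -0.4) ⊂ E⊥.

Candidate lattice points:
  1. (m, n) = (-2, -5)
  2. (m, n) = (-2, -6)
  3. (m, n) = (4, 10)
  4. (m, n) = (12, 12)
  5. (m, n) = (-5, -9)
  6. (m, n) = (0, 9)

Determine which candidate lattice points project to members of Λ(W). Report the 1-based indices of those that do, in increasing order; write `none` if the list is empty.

Numerically λ ≈ 2.41421 and λ' = −1/λ ≈ -0.41421.
[1] lift (-2,-5): star map gives 0.07107; window check -1.2 ≤ 0.07107 < -0.4 is false → out
[2] lift (-2,-6): star map gives 0.48528; window check -1.2 ≤ 0.48528 < -0.4 is false → out
[3] lift (4,10): star map gives -0.14214; window check -1.2 ≤ -0.14214 < -0.4 is false → out
[4] lift (12,12): star map gives 7.02944; window check -1.2 ≤ 7.02944 < -0.4 is false → out
[5] lift (-5,-9): star map gives -1.27208; window check -1.2 ≤ -1.27208 < -0.4 is false → out
[6] lift (0,9): star map gives -3.72792; window check -1.2 ≤ -3.72792 < -0.4 is false → out

none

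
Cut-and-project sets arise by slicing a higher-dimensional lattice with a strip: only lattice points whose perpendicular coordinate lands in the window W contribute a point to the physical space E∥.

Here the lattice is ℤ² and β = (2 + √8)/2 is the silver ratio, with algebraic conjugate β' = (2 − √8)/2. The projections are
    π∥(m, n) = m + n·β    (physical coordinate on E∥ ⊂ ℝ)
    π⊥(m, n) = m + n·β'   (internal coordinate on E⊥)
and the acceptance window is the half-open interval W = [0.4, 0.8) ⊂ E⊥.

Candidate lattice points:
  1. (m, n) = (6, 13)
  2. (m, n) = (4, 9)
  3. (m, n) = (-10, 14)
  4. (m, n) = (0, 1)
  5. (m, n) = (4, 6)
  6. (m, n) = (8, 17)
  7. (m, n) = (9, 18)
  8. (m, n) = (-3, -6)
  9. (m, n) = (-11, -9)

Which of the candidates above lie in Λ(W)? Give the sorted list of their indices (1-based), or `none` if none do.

1

Numerically β ≈ 2.4142 and β' = −1/β ≈ -0.4142.
candidate 1: (m,n)=(6,13) → π∥ = 6+13·β ≈ 37.3848, π⊥ = 6+13·β' ≈ 0.6152 ∈ [0.4, 0.8) ⇒ IN Λ
candidate 2: (m,n)=(4,9) → π∥ = 4+9·β ≈ 25.7279, π⊥ = 4+9·β' ≈ 0.2721 ∉ [0.4, 0.8) ⇒ out
candidate 3: (m,n)=(-10,14) → π∥ = -10+14·β ≈ 23.7990, π⊥ = -10+14·β' ≈ -15.7990 ∉ [0.4, 0.8) ⇒ out
candidate 4: (m,n)=(0,1) → π∥ = 0+1·β ≈ 2.4142, π⊥ = 0+1·β' ≈ -0.4142 ∉ [0.4, 0.8) ⇒ out
candidate 5: (m,n)=(4,6) → π∥ = 4+6·β ≈ 18.4853, π⊥ = 4+6·β' ≈ 1.5147 ∉ [0.4, 0.8) ⇒ out
candidate 6: (m,n)=(8,17) → π∥ = 8+17·β ≈ 49.0416, π⊥ = 8+17·β' ≈ 0.9584 ∉ [0.4, 0.8) ⇒ out
candidate 7: (m,n)=(9,18) → π∥ = 9+18·β ≈ 52.4558, π⊥ = 9+18·β' ≈ 1.5442 ∉ [0.4, 0.8) ⇒ out
candidate 8: (m,n)=(-3,-6) → π∥ = -3-6·β ≈ -17.4853, π⊥ = -3-6·β' ≈ -0.5147 ∉ [0.4, 0.8) ⇒ out
candidate 9: (m,n)=(-11,-9) → π∥ = -11-9·β ≈ -32.7279, π⊥ = -11-9·β' ≈ -7.2721 ∉ [0.4, 0.8) ⇒ out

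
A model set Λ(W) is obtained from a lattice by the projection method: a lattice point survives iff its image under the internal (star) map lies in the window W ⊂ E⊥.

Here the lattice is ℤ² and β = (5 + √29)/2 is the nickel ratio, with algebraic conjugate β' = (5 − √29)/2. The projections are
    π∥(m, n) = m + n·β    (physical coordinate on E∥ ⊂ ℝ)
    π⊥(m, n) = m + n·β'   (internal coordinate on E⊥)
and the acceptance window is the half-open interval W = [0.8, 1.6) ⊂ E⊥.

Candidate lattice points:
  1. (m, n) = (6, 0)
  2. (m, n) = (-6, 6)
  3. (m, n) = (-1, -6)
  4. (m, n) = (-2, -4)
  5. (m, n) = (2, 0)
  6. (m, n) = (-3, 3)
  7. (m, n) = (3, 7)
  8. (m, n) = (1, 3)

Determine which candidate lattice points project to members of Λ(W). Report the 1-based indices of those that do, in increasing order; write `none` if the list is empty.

none

Numerically β ≈ 5.192582 and β' = −1/β ≈ -0.192582.
#1 (6,0): internal coord 6 + (0)·β' = +6.000000; +6.000000 ∉ [0.8, 1.6) → out
#2 (-6,6): internal coord -6 + (6)·β' = -7.155494; -7.155494 ∉ [0.8, 1.6) → out
#3 (-1,-6): internal coord -1 + (-6)·β' = +0.155494; +0.155494 ∉ [0.8, 1.6) → out
#4 (-2,-4): internal coord -2 + (-4)·β' = -1.229670; -1.229670 ∉ [0.8, 1.6) → out
#5 (2,0): internal coord 2 + (0)·β' = +2.000000; +2.000000 ∉ [0.8, 1.6) → out
#6 (-3,3): internal coord -3 + (3)·β' = -3.577747; -3.577747 ∉ [0.8, 1.6) → out
#7 (3,7): internal coord 3 + (7)·β' = +1.651923; +1.651923 ∉ [0.8, 1.6) → out
#8 (1,3): internal coord 1 + (3)·β' = +0.422253; +0.422253 ∉ [0.8, 1.6) → out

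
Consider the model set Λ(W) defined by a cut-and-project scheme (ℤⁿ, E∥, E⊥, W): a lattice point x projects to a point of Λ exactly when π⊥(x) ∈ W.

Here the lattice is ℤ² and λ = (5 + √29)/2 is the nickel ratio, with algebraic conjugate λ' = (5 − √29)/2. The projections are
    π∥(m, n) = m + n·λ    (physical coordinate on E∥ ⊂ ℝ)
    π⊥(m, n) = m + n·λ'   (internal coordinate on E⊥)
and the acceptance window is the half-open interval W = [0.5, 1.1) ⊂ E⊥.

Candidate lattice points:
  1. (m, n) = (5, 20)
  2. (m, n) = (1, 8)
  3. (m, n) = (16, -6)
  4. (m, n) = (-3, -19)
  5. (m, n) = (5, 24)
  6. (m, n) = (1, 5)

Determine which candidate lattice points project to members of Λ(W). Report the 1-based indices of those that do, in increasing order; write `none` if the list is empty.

Numerically λ ≈ 5.1926 and λ' = −1/λ ≈ -0.1926.
#1 (5,20): internal coord 5 + (20)·λ' = +1.1484; +1.1484 ∉ [0.5, 1.1) → out
#2 (1,8): internal coord 1 + (8)·λ' = -0.5407; -0.5407 ∉ [0.5, 1.1) → out
#3 (16,-6): internal coord 16 + (-6)·λ' = +17.1555; +17.1555 ∉ [0.5, 1.1) → out
#4 (-3,-19): internal coord -3 + (-19)·λ' = +0.6591; +0.6591 ∈ [0.5, 1.1) → IN Λ
#5 (5,24): internal coord 5 + (24)·λ' = +0.3780; +0.3780 ∉ [0.5, 1.1) → out
#6 (1,5): internal coord 1 + (5)·λ' = +0.0371; +0.0371 ∉ [0.5, 1.1) → out

4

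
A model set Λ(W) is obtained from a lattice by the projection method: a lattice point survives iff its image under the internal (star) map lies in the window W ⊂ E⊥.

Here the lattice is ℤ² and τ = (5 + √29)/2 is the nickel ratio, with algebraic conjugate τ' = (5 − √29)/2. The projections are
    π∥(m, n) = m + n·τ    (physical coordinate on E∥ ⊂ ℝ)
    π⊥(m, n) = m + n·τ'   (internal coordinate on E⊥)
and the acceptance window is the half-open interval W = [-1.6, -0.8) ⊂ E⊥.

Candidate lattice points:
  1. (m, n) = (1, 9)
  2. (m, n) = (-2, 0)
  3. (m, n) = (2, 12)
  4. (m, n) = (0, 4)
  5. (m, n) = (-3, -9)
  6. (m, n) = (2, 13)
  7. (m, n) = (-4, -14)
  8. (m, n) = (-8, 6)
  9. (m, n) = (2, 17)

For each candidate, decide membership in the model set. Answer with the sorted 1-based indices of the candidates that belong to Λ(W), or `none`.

5, 7, 9

Numerically τ ≈ 5.192582 and τ' = −1/τ ≈ -0.192582.
#1 (1,9): internal coord 1 + (9)·τ' = -0.733242; -0.733242 ∉ [-1.6, -0.8) → out
#2 (-2,0): internal coord -2 + (0)·τ' = -2.000000; -2.000000 ∉ [-1.6, -0.8) → out
#3 (2,12): internal coord 2 + (12)·τ' = -0.310989; -0.310989 ∉ [-1.6, -0.8) → out
#4 (0,4): internal coord 0 + (4)·τ' = -0.770330; -0.770330 ∉ [-1.6, -0.8) → out
#5 (-3,-9): internal coord -3 + (-9)·τ' = -1.266758; -1.266758 ∈ [-1.6, -0.8) → IN Λ
#6 (2,13): internal coord 2 + (13)·τ' = -0.503571; -0.503571 ∉ [-1.6, -0.8) → out
#7 (-4,-14): internal coord -4 + (-14)·τ' = -1.303846; -1.303846 ∈ [-1.6, -0.8) → IN Λ
#8 (-8,6): internal coord -8 + (6)·τ' = -9.155494; -9.155494 ∉ [-1.6, -0.8) → out
#9 (2,17): internal coord 2 + (17)·τ' = -1.273901; -1.273901 ∈ [-1.6, -0.8) → IN Λ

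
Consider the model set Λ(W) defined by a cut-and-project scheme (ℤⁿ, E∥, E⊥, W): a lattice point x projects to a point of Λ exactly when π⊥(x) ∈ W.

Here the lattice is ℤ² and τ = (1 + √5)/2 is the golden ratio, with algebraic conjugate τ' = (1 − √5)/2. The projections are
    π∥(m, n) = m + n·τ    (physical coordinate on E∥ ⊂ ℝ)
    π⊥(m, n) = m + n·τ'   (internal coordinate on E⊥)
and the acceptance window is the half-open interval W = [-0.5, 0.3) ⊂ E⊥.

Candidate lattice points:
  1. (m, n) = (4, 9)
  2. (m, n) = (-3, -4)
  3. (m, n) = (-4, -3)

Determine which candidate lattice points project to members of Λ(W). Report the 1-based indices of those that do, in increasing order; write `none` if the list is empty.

none

Numerically τ ≈ 1.618034 and τ' = −1/τ ≈ -0.618034.
#1 (4,9): internal coord 4 + (9)·τ' = -1.562306; -1.562306 ∉ [-0.5, 0.3) → out
#2 (-3,-4): internal coord -3 + (-4)·τ' = -0.527864; -0.527864 ∉ [-0.5, 0.3) → out
#3 (-4,-3): internal coord -4 + (-3)·τ' = -2.145898; -2.145898 ∉ [-0.5, 0.3) → out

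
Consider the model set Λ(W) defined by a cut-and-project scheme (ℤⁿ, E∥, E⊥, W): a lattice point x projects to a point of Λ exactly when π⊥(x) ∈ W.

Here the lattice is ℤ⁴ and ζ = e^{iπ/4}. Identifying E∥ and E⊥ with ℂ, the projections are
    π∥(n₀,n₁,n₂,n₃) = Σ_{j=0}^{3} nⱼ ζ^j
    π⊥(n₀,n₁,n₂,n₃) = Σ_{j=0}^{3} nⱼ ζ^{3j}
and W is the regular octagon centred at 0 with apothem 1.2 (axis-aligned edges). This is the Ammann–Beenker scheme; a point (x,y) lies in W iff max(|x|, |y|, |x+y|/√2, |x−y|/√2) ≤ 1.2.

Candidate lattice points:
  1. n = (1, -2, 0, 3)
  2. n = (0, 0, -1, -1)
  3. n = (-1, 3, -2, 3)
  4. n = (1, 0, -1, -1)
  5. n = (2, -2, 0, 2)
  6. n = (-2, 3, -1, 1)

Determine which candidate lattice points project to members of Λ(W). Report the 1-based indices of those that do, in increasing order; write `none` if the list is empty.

With ζ = e^{iπ/4} the internal vectors are ζ^0,ζ^3,ζ^6,ζ^9.
#1 (1, -2, 0, 3): internal (4.53553, 0.70711); octagon support 4.53553 vs apothem 1.2 → ∉ W
#2 (0, 0, -1, -1): internal (-0.70711, 0.29289); octagon support 0.70711 vs apothem 1.2 → ∈ W
#3 (-1, 3, -2, 3): internal (-1.00000, 6.24264); octagon support 6.24264 vs apothem 1.2 → ∉ W
#4 (1, 0, -1, -1): internal (0.29289, 0.29289); octagon support 0.41421 vs apothem 1.2 → ∈ W
#5 (2, -2, 0, 2): internal (4.82843, 0.00000); octagon support 4.82843 vs apothem 1.2 → ∉ W
#6 (-2, 3, -1, 1): internal (-3.41421, 3.82843); octagon support 5.12132 vs apothem 1.2 → ∉ W

2, 4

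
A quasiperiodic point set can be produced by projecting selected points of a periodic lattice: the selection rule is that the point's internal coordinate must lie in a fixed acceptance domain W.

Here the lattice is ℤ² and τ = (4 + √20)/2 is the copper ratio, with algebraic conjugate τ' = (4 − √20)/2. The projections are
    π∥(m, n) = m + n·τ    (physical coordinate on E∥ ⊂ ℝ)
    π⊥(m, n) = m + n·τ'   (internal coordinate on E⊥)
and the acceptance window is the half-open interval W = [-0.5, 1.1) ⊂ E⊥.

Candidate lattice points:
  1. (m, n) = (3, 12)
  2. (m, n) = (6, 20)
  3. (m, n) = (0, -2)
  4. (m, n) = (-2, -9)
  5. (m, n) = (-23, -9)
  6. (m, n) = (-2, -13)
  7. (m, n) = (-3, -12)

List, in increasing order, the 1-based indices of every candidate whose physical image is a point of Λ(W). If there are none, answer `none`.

Numerically τ ≈ 4.236068 and τ' = −1/τ ≈ -0.236068.
[1] lift (3,12): star map gives 0.167184; window check -0.5 ≤ 0.167184 < 1.1 is true → IN Λ
[2] lift (6,20): star map gives 1.278640; window check -0.5 ≤ 1.278640 < 1.1 is false → out
[3] lift (0,-2): star map gives 0.472136; window check -0.5 ≤ 0.472136 < 1.1 is true → IN Λ
[4] lift (-2,-9): star map gives 0.124612; window check -0.5 ≤ 0.124612 < 1.1 is true → IN Λ
[5] lift (-23,-9): star map gives -20.875388; window check -0.5 ≤ -20.875388 < 1.1 is false → out
[6] lift (-2,-13): star map gives 1.068884; window check -0.5 ≤ 1.068884 < 1.1 is true → IN Λ
[7] lift (-3,-12): star map gives -0.167184; window check -0.5 ≤ -0.167184 < 1.1 is true → IN Λ

1, 3, 4, 6, 7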